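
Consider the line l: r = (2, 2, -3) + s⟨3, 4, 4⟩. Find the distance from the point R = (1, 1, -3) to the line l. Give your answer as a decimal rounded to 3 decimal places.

Taking (2, 2, -3) on l with direction v = (3, 4, 4): w = R − (2, 2, -3) = (-1, -1, 0), and w × v = (-4, 4, -1).
Distance = |w × v| / |v| = √33 / √41 ≈ 0.897.

0.897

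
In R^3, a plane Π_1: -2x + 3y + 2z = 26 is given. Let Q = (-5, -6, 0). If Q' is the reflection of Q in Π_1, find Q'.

(-13, 6, 8)

λ = (n·Q − d)/|n|² = (-8 − 26)/17 = -2.
Reflection = Q − 2λn = (-5, -6, 0) − (-4)·(-2, 3, 2) = (-13, 6, 8).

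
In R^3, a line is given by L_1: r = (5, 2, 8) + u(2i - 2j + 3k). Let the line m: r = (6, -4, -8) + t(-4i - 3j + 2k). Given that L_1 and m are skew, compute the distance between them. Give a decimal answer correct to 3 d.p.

Common perpendicular direction n = (2, -2, 3) × (-4, -3, 2) = (5, -16, -14).
With w = (6, -4, -8) − (5, 2, 8) = (1, -6, -16), w · n = 325.
Distance = |w · n| / |n| = |325| / √477 ≈ 14.881.

14.881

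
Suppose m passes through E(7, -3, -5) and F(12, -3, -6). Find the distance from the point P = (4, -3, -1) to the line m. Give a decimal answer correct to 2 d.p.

A direction vector for m is F − E = (5, 0, -1).
Taking (7, -3, -5) on m with direction v = (5, 0, -1): w = P − (7, -3, -5) = (-3, 0, 4), and w × v = (0, 17, 0).
Distance = |w × v| / |v| = √289 / √26 ≈ 3.33.

3.33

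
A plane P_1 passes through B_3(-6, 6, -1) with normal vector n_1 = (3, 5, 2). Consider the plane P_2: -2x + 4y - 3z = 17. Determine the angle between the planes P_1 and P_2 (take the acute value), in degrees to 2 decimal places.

76.06

P_1: n_1·r = n_1·B_3 gives 3x + 5y + 2z = 10.
cos θ = |n₁·n₂| / (|n₁||n₂|) = |8| / (√38 · √29).
θ = arccos(0.24099) ≈ 76.06°.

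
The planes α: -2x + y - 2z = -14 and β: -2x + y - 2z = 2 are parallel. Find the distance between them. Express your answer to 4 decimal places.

Same normal n = (-2, 1, -2) with |n| = √9; distance = |-14 − 2| / |n| = 16/√9 ≈ 5.3333.

5.3333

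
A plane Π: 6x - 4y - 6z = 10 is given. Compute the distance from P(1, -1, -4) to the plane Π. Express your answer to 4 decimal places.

n·P − d = (6)·(1) + (-4)·(-1) + (-6)·(-4) − 10 = 24; |n| = √88.
Distance = |24| / √88 = 24/√88 ≈ 2.5584.

2.5584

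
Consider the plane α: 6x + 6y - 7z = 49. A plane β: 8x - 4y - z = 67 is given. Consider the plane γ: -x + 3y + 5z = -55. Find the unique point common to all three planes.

(5, -5, -7)

Solving the 3×3 linear system 6x + 6y - 7z = 49, 8x - 4y - z = 67, -x + 3y + 5z = -55 (e.g. by elimination or Cramer's rule, determinant = -476) gives (5, -5, -7).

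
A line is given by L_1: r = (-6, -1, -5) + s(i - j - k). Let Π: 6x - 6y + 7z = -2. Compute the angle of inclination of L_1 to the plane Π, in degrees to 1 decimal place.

sin θ = |n·v| / (|n||v|) = |5| / (√121 · √3) = 0.26243.
θ ≈ 15.2°.

15.2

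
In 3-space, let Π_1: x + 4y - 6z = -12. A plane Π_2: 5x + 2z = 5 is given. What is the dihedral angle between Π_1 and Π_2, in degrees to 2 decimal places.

cos θ = |n₁·n₂| / (|n₁||n₂|) = |-7| / (√53 · √29).
θ = arccos(0.17855) ≈ 79.71°.

79.71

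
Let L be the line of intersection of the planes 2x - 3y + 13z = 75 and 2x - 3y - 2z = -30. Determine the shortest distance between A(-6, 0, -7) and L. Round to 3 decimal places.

Direction of L: (2, -3, 13) × (2, -3, -2) = (45, 30, 0).
A point on L: solving the two plane equations with x = -5 gives (-5, 2, 7).
Taking (-5, 2, 7) on L with direction v = (45, 30, 0): w = A − (-5, 2, 7) = (-1, -2, -14), and w × v = (420, -630, 60).
Distance = |w × v| / |v| = √576900 / √2925 ≈ 14.044.

14.044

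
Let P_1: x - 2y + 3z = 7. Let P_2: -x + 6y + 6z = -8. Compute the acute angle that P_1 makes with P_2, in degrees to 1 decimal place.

81.0

cos θ = |n₁·n₂| / (|n₁||n₂|) = |5| / (√14 · √73).
θ = arccos(0.15640) ≈ 81.0°.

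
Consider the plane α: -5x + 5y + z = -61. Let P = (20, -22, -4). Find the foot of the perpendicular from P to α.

(5, -7, -1)

Foot = P − λn with λ = (n·P − d)/|n|² = (-214 − (-61))/51 = -3.
Foot = (20, -22, -4) − (-3)·(-5, 5, 1) = (5, -7, -1).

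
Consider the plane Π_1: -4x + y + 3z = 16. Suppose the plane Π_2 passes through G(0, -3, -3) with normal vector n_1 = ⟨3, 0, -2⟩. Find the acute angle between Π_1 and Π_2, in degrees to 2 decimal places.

Π_2: n_1·r = n_1·G gives 3x - 2z = 6.
cos θ = |n₁·n₂| / (|n₁||n₂|) = |-18| / (√26 · √13).
θ = arccos(0.97907) ≈ 11.74°.

11.74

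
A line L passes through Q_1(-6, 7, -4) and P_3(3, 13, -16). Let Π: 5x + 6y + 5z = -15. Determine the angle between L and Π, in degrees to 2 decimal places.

8.06

A direction vector for L is P_3 − Q_1 = (9, 6, -12).
sin θ = |n·v| / (|n||v|) = |21| / (√86 · √261) = 0.14017.
θ ≈ 8.06°.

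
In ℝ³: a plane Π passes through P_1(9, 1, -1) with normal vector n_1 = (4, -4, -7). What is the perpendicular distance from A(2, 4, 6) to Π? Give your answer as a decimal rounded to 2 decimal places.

9.89

Π: n_1·r = n_1·P_1 gives 4x - 4y - 7z = 39.
n·A − d = (4)·(2) + (-4)·(4) + (-7)·(6) − 39 = -89; |n| = √81.
Distance = |-89| / √81 = 89/√81 ≈ 9.89.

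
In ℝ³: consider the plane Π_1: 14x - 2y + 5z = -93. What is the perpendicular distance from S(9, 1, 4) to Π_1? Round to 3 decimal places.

15.800

n·S − d = (14)·(9) + (-2)·(1) + (5)·(4) − (-93) = 237; |n| = √225.
Distance = |237| / √225 = 237/√225 ≈ 15.800.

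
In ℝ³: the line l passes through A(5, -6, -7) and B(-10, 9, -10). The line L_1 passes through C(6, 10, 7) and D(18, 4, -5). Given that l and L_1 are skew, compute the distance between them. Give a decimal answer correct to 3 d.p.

16.031

A direction vector for l is B − A = (-15, 15, -3).
A direction vector for L_1 is D − C = (12, -6, -12).
Common perpendicular direction n = (-15, 15, -3) × (12, -6, -12) = (-198, -216, -90).
With w = (6, 10, 7) − (5, -6, -7) = (1, 16, 14), w · n = -4914.
Distance = |w · n| / |n| = |-4914| / √93960 ≈ 16.031.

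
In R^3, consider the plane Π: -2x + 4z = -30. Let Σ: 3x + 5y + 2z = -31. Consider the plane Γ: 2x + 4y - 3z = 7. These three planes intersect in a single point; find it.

(1, -4, -7)

Solving the 3×3 linear system -2x + 4z = -30, 3x + 5y + 2z = -31, 2x + 4y - 3z = 7 (e.g. by elimination or Cramer's rule, determinant = 54) gives (1, -4, -7).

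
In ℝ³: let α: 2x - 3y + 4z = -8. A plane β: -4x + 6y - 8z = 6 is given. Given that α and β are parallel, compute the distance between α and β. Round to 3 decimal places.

Rescale β by 1/(-2): 2x - 3y + 4z = -3. Then distance = |-8 − (-3)| / √29 ≈ 0.928.

0.928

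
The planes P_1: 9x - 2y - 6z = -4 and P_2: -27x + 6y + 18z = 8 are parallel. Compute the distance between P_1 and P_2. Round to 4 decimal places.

0.1212

Rescale P_2 by 1/(-3): 9x - 2y - 6z = -8/3. Then distance = |-4 − (-8/3)| / √121 ≈ 0.1212.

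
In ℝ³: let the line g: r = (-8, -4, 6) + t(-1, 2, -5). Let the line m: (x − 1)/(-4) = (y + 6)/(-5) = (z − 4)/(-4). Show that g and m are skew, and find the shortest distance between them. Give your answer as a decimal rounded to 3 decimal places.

9.124

m has direction (-4, -5, -4) through (1, -6, 4).
Common perpendicular direction n = (-1, 2, -5) × (-4, -5, -4) = (-33, 16, 13).
With w = (1, -6, 4) − (-8, -4, 6) = (9, -2, -2), w · n = -355.
Since n ≠ 0 the lines are not parallel, and w · n = -355 ≠ 0 so they do not intersect; hence they are skew.
Distance = |w · n| / |n| = |-355| / √1514 ≈ 9.124.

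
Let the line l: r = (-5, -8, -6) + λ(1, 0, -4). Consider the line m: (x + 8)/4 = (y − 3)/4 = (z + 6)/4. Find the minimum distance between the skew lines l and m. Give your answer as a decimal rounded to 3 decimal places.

10.338

m has direction (4, 4, 4) through (-8, 3, -6).
Common perpendicular direction n = (1, 0, -4) × (4, 4, 4) = (16, -20, 4).
With w = (-8, 3, -6) − (-5, -8, -6) = (-3, 11, 0), w · n = -268.
Distance = |w · n| / |n| = |-268| / √672 ≈ 10.338.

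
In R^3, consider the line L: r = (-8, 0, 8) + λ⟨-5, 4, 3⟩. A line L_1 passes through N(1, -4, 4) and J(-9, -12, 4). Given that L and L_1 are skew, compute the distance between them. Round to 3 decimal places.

A direction vector for L_1 is J − N = (-10, -8, 0).
Common perpendicular direction n = (-5, 4, 3) × (-10, -8, 0) = (24, -30, 80).
With w = (1, -4, 4) − (-8, 0, 8) = (9, -4, -4), w · n = 16.
Distance = |w · n| / |n| = |16| / √7876 ≈ 0.180.

0.180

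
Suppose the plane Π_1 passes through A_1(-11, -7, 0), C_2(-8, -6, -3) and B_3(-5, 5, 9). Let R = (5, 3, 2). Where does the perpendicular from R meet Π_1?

(2, 6, 0)

A_1C_2 = (3, 1, -3), A_1B_3 = (6, 12, 9); a normal to Π_1 is A_1C_2 × A_1B_3 = (45, -45, 30).
Using A_1: Π_1 has equation 45x - 45y + 30z = -180.
Foot = R − λn with λ = (n·R − d)/|n|² = (150 − (-180))/4950 = 1/15.
Foot = (5, 3, 2) − (1/15)·(45, -45, 30) = (2, 6, 0).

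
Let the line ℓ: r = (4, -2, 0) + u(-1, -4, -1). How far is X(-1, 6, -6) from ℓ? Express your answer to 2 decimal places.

Taking (4, -2, 0) on ℓ with direction v = (-1, -4, -1): w = X − (4, -2, 0) = (-5, 8, -6), and w × v = (-32, 1, 28).
Distance = |w × v| / |v| = √1809 / √18 ≈ 10.02.

10.02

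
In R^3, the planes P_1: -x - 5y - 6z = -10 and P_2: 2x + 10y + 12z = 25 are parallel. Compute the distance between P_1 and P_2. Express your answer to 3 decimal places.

Rescale P_2 by 1/(-2): -x - 5y - 6z = -25/2. Then distance = |-10 − (-25/2)| / √62 ≈ 0.318.

0.318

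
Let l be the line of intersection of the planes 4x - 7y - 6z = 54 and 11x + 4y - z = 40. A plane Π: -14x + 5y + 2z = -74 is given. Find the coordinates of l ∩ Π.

(4, -2, -4)

Direction of l: (4, -7, -6) × (11, 4, -1) = (31, -62, 93).
A point on l: solving the two plane equations with x = 1 gives (1, 4, -13).
Substitute r = (1, 4, -13) + t(31, -62, 93) into the plane: -20 + (-558)t = -74, so t = 3/31.
Intersection: (1, 4, -13) + (3/31)·(31, -62, 93) = (4, -2, -4).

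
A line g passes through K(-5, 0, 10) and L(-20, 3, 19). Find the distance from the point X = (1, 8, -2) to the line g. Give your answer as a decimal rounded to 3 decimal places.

12.161

A direction vector for g is L − K = (-15, 3, 9).
Taking (-5, 0, 10) on g with direction v = (-15, 3, 9): w = X − (-5, 0, 10) = (6, 8, -12), and w × v = (108, 126, 138).
Distance = |w × v| / |v| = √46584 / √315 ≈ 12.161.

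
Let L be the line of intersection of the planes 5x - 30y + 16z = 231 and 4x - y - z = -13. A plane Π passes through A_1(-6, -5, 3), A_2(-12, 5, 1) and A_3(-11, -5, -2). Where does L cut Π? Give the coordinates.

Direction of L: (5, -30, 16) × (4, -1, -1) = (46, 69, 115).
A point on L: solving the two plane equations with x = -7 gives (-7, -11, -4).
A_1A_2 = (-6, 10, -2), A_1A_3 = (-5, 0, -5); a normal to Π is A_1A_2 × A_1A_3 = (-50, -20, 50).
Using A_1: Π has equation -50x - 20y + 50z = 550.
Substitute r = (-7, -11, -4) + t(46, 69, 115) into the plane: 370 + 2070t = 550, so t = 2/23.
Intersection: (-7, -11, -4) + (2/23)·(46, 69, 115) = (-3, -5, 6).

(-3, -5, 6)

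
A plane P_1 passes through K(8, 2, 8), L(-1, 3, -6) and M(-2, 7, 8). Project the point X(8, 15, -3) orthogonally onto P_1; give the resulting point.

(2, 3, 0)

KL = (-9, 1, -14), KM = (-10, 5, 0); a normal to P_1 is KL × KM = (70, 140, -35).
Using K: P_1 has equation 70x + 140y - 35z = 560.
Foot = X − λn with λ = (n·X − d)/|n|² = (2765 − 560)/25725 = 3/35.
Foot = (8, 15, -3) − (3/35)·(70, 140, -35) = (2, 3, 0).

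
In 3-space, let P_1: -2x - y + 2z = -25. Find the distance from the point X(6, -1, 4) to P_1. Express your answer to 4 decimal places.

7.3333

n·X − d = (-2)·(6) + (-1)·(-1) + (2)·(4) − (-25) = 22; |n| = √9.
Distance = |22| / √9 = 22/√9 ≈ 7.3333.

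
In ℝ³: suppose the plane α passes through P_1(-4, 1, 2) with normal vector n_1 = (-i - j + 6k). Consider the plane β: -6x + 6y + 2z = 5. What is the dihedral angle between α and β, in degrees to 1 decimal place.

77.1

α: n_1·r = n_1·P_1 gives -x - y + 6z = 15.
cos θ = |n₁·n₂| / (|n₁||n₂|) = |12| / (√38 · √76).
θ = arccos(0.22330) ≈ 77.1°.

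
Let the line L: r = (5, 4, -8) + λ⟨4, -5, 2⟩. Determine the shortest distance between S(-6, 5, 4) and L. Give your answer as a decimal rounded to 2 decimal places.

15.88

Taking (5, 4, -8) on L with direction v = (4, -5, 2): w = S − (5, 4, -8) = (-11, 1, 12), and w × v = (62, 70, 51).
Distance = |w × v| / |v| = √11345 / √45 ≈ 15.88.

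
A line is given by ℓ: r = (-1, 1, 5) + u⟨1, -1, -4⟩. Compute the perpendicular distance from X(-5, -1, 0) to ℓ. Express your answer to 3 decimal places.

5.196

Taking (-1, 1, 5) on ℓ with direction v = (1, -1, -4): w = X − (-1, 1, 5) = (-4, -2, -5), and w × v = (3, -21, 6).
Distance = |w × v| / |v| = √486 / √18 ≈ 5.196.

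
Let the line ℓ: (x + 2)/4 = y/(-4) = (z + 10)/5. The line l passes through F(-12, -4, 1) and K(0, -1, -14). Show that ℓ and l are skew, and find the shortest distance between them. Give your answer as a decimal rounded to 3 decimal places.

ℓ has direction (4, -4, 5) through (-2, 0, -10).
A direction vector for l is K − F = (12, 3, -15).
Common perpendicular direction n = (4, -4, 5) × (12, 3, -15) = (45, 120, 60).
With w = (-12, -4, 1) − (-2, 0, -10) = (-10, -4, 11), w · n = -270.
Since n ≠ 0 the lines are not parallel, and w · n = -270 ≠ 0 so they do not intersect; hence they are skew.
Distance = |w · n| / |n| = |-270| / √20025 ≈ 1.908.

1.908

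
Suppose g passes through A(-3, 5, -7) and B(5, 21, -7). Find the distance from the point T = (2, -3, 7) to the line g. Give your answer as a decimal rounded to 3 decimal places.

16.149

A direction vector for g is B − A = (8, 16, 0).
Taking (-3, 5, -7) on g with direction v = (8, 16, 0): w = T − (-3, 5, -7) = (5, -8, 14), and w × v = (-224, 112, 144).
Distance = |w × v| / |v| = √83456 / √320 ≈ 16.149.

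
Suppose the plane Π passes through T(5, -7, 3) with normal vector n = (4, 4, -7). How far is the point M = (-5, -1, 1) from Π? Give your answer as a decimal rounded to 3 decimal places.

0.222

Π: n·r = n·T gives 4x + 4y - 7z = -29.
n·M − d = (4)·(-5) + (4)·(-1) + (-7)·(1) − (-29) = -2; |n| = √81.
Distance = |-2| / √81 = 2/√81 ≈ 0.222.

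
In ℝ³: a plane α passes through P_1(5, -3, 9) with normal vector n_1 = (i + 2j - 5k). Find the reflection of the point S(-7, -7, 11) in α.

(-5, -3, 1)

α: n_1·r = n_1·P_1 gives x + 2y - 5z = -46.
λ = (n·S − d)/|n|² = (-76 − (-46))/30 = -1.
Reflection = S − 2λn = (-7, -7, 11) − (-2)·(1, 2, -5) = (-5, -3, 1).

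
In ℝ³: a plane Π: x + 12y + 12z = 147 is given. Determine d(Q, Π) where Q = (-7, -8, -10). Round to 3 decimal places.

21.765

n·Q − d = (1)·(-7) + (12)·(-8) + (12)·(-10) − 147 = -370; |n| = √289.
Distance = |-370| / √289 = 370/√289 ≈ 21.765.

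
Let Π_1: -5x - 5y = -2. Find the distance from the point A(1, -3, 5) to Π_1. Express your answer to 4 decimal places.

1.6971

n·A − d = (-5)·(1) + (-5)·(-3) + (0)·(5) − (-2) = 12; |n| = √50.
Distance = |12| / √50 = 12/√50 ≈ 1.6971.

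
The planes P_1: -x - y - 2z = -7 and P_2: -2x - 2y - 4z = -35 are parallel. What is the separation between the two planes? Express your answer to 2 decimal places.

4.29

Rescale P_2 by 1/2: -x - y - 2z = -35/2. Then distance = |-7 − (-35/2)| / √6 ≈ 4.29.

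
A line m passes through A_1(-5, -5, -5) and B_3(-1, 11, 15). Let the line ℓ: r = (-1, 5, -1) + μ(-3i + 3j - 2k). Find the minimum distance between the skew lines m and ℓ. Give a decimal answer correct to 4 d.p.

A direction vector for m is B_3 − A_1 = (4, 16, 20).
Common perpendicular direction n = (4, 16, 20) × (-3, 3, -2) = (-92, -52, 60).
With w = (-1, 5, -1) − (-5, -5, -5) = (4, 10, 4), w · n = -648.
Distance = |w · n| / |n| = |-648| / √14768 ≈ 5.3323.

5.3323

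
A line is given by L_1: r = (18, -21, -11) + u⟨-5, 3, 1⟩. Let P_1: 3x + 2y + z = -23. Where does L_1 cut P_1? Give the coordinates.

(3, -12, -8)

Substitute r = (18, -21, -11) + t(-5, 3, 1) into the plane: 1 + (-8)t = -23, so t = 3.
Intersection: (18, -21, -11) + 3·(-5, 3, 1) = (3, -12, -8).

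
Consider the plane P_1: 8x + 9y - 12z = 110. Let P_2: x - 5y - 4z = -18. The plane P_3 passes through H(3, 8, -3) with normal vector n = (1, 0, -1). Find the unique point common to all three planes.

P_3: n·r = n·H gives x - z = 6.
Solving the 3×3 linear system 8x + 9y - 12z = 110, x - 5y - 4z = -18, x - z = 6 (e.g. by elimination or Cramer's rule, determinant = -47) gives (4, 6, -2).

(4, 6, -2)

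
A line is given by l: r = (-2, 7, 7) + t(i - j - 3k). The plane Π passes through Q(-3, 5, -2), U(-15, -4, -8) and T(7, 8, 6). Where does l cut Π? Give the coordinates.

QU = (-12, -9, -6), QT = (10, 3, 8); a normal to Π is QU × QT = (-54, 36, 54).
Using Q: Π has equation -54x + 36y + 54z = 234.
Substitute r = (-2, 7, 7) + t(1, -1, -3) into the plane: 738 + (-252)t = 234, so t = 2.
Intersection: (-2, 7, 7) + 2·(1, -1, -3) = (0, 5, 1).

(0, 5, 1)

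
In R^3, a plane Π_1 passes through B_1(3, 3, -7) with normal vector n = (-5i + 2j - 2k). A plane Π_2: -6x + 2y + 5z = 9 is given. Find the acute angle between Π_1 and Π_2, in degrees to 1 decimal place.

Π_1: n·r = n·B_1 gives -5x + 2y - 2z = 5.
cos θ = |n₁·n₂| / (|n₁||n₂|) = |24| / (√33 · √65).
θ = arccos(0.51820) ≈ 58.8°.

58.8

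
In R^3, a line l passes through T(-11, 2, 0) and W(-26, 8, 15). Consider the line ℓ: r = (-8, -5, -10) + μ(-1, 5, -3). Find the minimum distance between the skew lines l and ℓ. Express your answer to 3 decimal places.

A direction vector for l is W − T = (-15, 6, 15).
Common perpendicular direction n = (-15, 6, 15) × (-1, 5, -3) = (-93, -60, -69).
With w = (-8, -5, -10) − (-11, 2, 0) = (3, -7, -10), w · n = 831.
Distance = |w · n| / |n| = |831| / √17010 ≈ 6.372.

6.372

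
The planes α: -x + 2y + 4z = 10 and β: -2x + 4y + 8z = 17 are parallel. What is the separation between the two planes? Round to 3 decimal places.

Rescale β by 1/2: -x + 2y + 4z = 17/2. Then distance = |10 − (17/2)| / √21 ≈ 0.327.

0.327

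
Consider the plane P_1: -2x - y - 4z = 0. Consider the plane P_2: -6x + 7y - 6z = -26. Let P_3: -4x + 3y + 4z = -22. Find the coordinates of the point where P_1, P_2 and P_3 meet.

(3, -2, -1)

Solving the 3×3 linear system -2x - y - 4z = 0, -6x + 7y - 6z = -26, -4x + 3y + 4z = -22 (e.g. by elimination or Cramer's rule, determinant = -180) gives (3, -2, -1).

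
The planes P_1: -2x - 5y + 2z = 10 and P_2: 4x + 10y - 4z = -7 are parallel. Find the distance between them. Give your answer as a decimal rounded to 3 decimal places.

Rescale P_2 by 1/(-2): -2x - 5y + 2z = 7/2. Then distance = |10 − (7/2)| / √33 ≈ 1.132.

1.132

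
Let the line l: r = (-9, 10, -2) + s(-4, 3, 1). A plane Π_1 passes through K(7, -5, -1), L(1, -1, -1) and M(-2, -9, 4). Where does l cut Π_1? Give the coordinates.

(-5, 7, -3)

KL = (-6, 4, 0), KM = (-9, -4, 5); a normal to Π_1 is KL × KM = (20, 30, 60).
Using K: Π_1 has equation 20x + 30y + 60z = -70.
Substitute r = (-9, 10, -2) + t(-4, 3, 1) into the plane: 0 + 70t = -70, so t = -1.
Intersection: (-9, 10, -2) + (-1)·(-4, 3, 1) = (-5, 7, -3).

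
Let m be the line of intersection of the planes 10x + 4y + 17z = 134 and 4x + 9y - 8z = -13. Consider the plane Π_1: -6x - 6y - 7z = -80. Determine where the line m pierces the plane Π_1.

(-3, 7, 8)

Direction of m: (10, 4, 17) × (4, 9, -8) = (-185, 148, 74).
A point on m: solving the two plane equations with x = -23 gives (-23, 23, 16).
Substitute r = (-23, 23, 16) + t(-185, 148, 74) into the plane: -112 + (-296)t = -80, so t = -4/37.
Intersection: (-23, 23, 16) + (-4/37)·(-185, 148, 74) = (-3, 7, 8).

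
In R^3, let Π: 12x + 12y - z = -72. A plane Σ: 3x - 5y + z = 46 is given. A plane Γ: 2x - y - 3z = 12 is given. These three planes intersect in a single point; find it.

Solving the 3×3 linear system 12x + 12y - z = -72, 3x - 5y + z = 46, 2x - y - 3z = 12 (e.g. by elimination or Cramer's rule, determinant = 317) gives (2, -8, 0).

(2, -8, 0)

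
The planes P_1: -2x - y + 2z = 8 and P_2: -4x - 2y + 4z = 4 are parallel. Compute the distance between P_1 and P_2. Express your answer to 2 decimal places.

Rescale P_2 by 1/2: -2x - y + 2z = 2. Then distance = |8 − 2| / √9 ≈ 2.00.

2.00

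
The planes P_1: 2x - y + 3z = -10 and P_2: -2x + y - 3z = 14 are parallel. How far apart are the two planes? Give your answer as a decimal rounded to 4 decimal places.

Rescale P_2 by 1/(-1): 2x - y + 3z = -14. Then distance = |-10 − (-14)| / √14 ≈ 1.0690.

1.0690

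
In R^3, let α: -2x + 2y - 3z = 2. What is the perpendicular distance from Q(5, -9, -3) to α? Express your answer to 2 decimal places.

5.09

n·Q − d = (-2)·(5) + (2)·(-9) + (-3)·(-3) − 2 = -21; |n| = √17.
Distance = |-21| / √17 = 21/√17 ≈ 5.09.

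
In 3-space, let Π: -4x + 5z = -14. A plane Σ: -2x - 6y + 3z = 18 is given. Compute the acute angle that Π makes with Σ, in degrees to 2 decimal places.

cos θ = |n₁·n₂| / (|n₁||n₂|) = |23| / (√41 · √49).
θ = arccos(0.51314) ≈ 59.13°.

59.13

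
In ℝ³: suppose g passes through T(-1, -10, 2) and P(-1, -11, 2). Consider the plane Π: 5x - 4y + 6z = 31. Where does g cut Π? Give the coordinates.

(-1, -6, 2)

A direction vector for g is P − T = (0, -1, 0).
Substitute r = (-1, -10, 2) + t(0, -1, 0) into the plane: 47 + 4t = 31, so t = -4.
Intersection: (-1, -10, 2) + (-4)·(0, -1, 0) = (-1, -6, 2).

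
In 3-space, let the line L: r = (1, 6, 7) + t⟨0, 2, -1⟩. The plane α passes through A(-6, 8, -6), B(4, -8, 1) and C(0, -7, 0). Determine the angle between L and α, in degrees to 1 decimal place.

AB = (10, -16, 7), AC = (6, -15, 6); a normal to α is AB × AC = (9, -18, -54).
Using A: α has equation 9x - 18y - 54z = 126.
sin θ = |n·v| / (|n||v|) = |18| / (√3321 · √5) = 0.13969.
θ ≈ 8.0°.

8.0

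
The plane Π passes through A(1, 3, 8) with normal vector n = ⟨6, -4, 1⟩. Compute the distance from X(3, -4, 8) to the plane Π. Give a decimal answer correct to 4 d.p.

Π: n·r = n·A gives 6x - 4y + z = 2.
n·X − d = (6)·(3) + (-4)·(-4) + (1)·(8) − 2 = 40; |n| = √53.
Distance = |40| / √53 = 40/√53 ≈ 5.4944.

5.4944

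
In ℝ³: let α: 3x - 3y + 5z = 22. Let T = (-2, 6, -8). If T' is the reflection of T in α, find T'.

λ = (n·T − d)/|n|² = (-64 − 22)/43 = -2.
Reflection = T − 2λn = (-2, 6, -8) − (-4)·(3, -3, 5) = (10, -6, 12).

(10, -6, 12)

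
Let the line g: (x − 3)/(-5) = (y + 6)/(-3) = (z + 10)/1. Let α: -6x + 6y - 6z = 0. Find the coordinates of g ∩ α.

g has direction (-5, -3, 1) through (3, -6, -10).
Substitute r = (3, -6, -10) + t(-5, -3, 1) into the plane: 6 + 6t = 0, so t = -1.
Intersection: (3, -6, -10) + (-1)·(-5, -3, 1) = (8, -3, -11).

(8, -3, -11)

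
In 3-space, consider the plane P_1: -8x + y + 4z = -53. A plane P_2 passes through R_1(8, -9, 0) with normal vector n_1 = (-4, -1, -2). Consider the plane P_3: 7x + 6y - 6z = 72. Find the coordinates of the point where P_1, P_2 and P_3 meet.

(6, 3, -2)

P_2: n_1·r = n_1·R_1 gives -4x - y - 2z = -23.
Solving the 3×3 linear system -8x + y + 4z = -53, -4x - y - 2z = -23, 7x + 6y - 6z = 72 (e.g. by elimination or Cramer's rule, determinant = -250) gives (6, 3, -2).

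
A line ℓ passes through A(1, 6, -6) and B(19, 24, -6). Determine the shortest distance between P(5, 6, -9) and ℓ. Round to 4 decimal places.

4.1231

A direction vector for ℓ is B − A = (18, 18, 0).
Taking (1, 6, -6) on ℓ with direction v = (18, 18, 0): w = P − (1, 6, -6) = (4, 0, -3), and w × v = (54, -54, 72).
Distance = |w × v| / |v| = √11016 / √648 ≈ 4.1231.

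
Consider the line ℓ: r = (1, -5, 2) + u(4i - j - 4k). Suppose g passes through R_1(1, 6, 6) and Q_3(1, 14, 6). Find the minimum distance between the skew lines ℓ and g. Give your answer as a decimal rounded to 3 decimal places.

A direction vector for g is Q_3 − R_1 = (0, 8, 0).
Common perpendicular direction n = (4, -1, -4) × (0, 8, 0) = (32, 0, 32).
With w = (1, 6, 6) − (1, -5, 2) = (0, 11, 4), w · n = 128.
Distance = |w · n| / |n| = |128| / √2048 ≈ 2.828.

2.828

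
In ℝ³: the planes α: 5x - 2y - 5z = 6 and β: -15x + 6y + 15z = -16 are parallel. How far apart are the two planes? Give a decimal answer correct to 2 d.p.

0.09

Rescale β by 1/(-3): 5x - 2y - 5z = 16/3. Then distance = |6 − (16/3)| / √54 ≈ 0.09.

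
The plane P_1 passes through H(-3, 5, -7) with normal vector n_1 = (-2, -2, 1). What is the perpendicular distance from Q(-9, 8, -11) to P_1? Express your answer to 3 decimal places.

P_1: n_1·r = n_1·H gives -2x - 2y + z = -11.
n·Q − d = (-2)·(-9) + (-2)·(8) + (1)·(-11) − (-11) = 2; |n| = √9.
Distance = |2| / √9 = 2/√9 ≈ 0.667.

0.667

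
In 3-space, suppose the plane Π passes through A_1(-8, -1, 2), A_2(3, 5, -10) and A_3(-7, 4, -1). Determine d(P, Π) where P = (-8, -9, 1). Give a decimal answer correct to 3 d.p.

A_1A_2 = (11, 6, -12), A_1A_3 = (1, 5, -3); a normal to Π is A_1A_2 × A_1A_3 = (42, 21, 49).
Using A_1: Π has equation 42x + 21y + 49z = -259.
n·P − d = (42)·(-8) + (21)·(-9) + (49)·(1) − (-259) = -217; |n| = √4606.
Distance = |-217| / √4606 = 217/√4606 ≈ 3.197.

3.197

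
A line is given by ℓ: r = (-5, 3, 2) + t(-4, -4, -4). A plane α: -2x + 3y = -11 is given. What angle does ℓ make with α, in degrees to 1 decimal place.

9.2

sin θ = |n·v| / (|n||v|) = |-4| / (√13 · √48) = 0.16013.
θ ≈ 9.2°.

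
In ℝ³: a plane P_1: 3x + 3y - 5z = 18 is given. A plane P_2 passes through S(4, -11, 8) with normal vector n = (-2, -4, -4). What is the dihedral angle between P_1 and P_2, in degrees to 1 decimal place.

P_2: n·r = n·S gives -2x - 4y - 4z = 4.
cos θ = |n₁·n₂| / (|n₁||n₂|) = |2| / (√43 · √36).
θ = arccos(0.05083) ≈ 87.1°.

87.1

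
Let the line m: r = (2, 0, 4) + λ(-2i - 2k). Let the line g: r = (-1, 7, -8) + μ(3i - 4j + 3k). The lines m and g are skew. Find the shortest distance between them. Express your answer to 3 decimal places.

Common perpendicular direction n = (-2, 0, -2) × (3, -4, 3) = (-8, 0, 8).
With w = (-1, 7, -8) − (2, 0, 4) = (-3, 7, -12), w · n = -72.
Distance = |w · n| / |n| = |-72| / √128 ≈ 6.364.

6.364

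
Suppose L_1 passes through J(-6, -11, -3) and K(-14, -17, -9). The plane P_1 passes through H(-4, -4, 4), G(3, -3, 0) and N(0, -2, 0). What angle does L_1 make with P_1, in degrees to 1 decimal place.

A direction vector for L_1 is K − J = (-8, -6, -6).
HG = (7, 1, -4), HN = (4, 2, -4); a normal to P_1 is HG × HN = (4, 12, 10).
Using H: P_1 has equation 4x + 12y + 10z = -24.
sin θ = |n·v| / (|n||v|) = |-164| / (√260 · √136) = 0.87214.
θ ≈ 60.7°.

60.7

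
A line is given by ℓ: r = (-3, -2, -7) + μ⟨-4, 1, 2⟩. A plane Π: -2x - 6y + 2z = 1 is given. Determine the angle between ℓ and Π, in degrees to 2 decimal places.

sin θ = |n·v| / (|n||v|) = |6| / (√44 · √21) = 0.19739.
θ ≈ 11.38°.

11.38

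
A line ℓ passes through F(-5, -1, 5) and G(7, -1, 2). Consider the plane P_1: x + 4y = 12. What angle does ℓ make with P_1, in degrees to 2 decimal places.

13.61

A direction vector for ℓ is G − F = (12, 0, -3).
sin θ = |n·v| / (|n||v|) = |12| / (√17 · √153) = 0.23529.
θ ≈ 13.61°.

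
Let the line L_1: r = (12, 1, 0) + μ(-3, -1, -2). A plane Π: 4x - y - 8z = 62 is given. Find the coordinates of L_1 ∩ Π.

(3, -2, -6)

Substitute r = (12, 1, 0) + t(-3, -1, -2) into the plane: 47 + 5t = 62, so t = 3.
Intersection: (12, 1, 0) + 3·(-3, -1, -2) = (3, -2, -6).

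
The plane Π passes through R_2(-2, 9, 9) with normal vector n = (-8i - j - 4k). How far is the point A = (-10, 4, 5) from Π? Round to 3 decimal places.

Π: n·r = n·R_2 gives -8x - y - 4z = -29.
n·A − d = (-8)·(-10) + (-1)·(4) + (-4)·(5) − (-29) = 85; |n| = √81.
Distance = |85| / √81 = 85/√81 ≈ 9.444.

9.444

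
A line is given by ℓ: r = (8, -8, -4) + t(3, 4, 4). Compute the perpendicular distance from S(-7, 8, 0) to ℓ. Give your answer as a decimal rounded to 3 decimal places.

Taking (8, -8, -4) on ℓ with direction v = (3, 4, 4): w = S − (8, -8, -4) = (-15, 16, 4), and w × v = (48, 72, -108).
Distance = |w × v| / |v| = √19152 / √41 ≈ 21.613.

21.613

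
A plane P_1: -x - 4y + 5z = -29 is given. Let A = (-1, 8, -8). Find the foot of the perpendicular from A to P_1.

(-2, 4, -3)

Foot = A − λn with λ = (n·A − d)/|n|² = (-71 − (-29))/42 = -1.
Foot = (-1, 8, -8) − (-1)·(-1, -4, 5) = (-2, 4, -3).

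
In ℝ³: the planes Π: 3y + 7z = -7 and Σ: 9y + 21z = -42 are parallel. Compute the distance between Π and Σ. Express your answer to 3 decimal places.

0.919

Rescale Σ by 1/3: 3y + 7z = -14. Then distance = |-7 − (-14)| / √58 ≈ 0.919.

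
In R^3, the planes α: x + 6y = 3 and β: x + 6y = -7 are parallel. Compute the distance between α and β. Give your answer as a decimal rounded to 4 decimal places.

1.6440

Same normal n = (1, 6, 0) with |n| = √37; distance = |3 − (-7)| / |n| = 10/√37 ≈ 1.6440.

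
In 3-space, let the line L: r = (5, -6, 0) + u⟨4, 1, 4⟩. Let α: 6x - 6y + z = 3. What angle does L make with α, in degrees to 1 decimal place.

26.6

sin θ = |n·v| / (|n||v|) = |22| / (√73 · √33) = 0.44823.
θ ≈ 26.6°.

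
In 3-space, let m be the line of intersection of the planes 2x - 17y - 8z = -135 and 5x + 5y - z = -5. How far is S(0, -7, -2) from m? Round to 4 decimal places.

Direction of m: (2, -17, -8) × (5, 5, -1) = (57, -38, 95).
A point on m: solving the two plane equations with x = -8 gives (-8, 7, 0).
Taking (-8, 7, 0) on m with direction v = (57, -38, 95): w = S − (-8, 7, 0) = (8, -14, -2), and w × v = (-1406, -874, 494).
Distance = |w × v| / |v| = √2984748 / √13718 ≈ 14.7506.

14.7506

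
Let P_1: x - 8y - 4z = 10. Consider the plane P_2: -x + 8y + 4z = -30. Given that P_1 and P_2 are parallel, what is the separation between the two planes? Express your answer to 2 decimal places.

2.22

Rescale P_2 by 1/(-1): x - 8y - 4z = 30. Then distance = |10 − 30| / √81 ≈ 2.22.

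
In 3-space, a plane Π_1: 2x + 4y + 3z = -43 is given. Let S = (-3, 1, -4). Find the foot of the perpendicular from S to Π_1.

(-5, -3, -7)

Foot = S − λn with λ = (n·S − d)/|n|² = (-14 − (-43))/29 = 1.
Foot = (-3, 1, -4) − 1·(2, 4, 3) = (-5, -3, -7).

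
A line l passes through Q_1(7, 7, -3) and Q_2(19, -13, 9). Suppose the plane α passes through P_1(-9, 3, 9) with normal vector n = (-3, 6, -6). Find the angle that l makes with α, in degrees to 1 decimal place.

75.0

A direction vector for l is Q_2 − Q_1 = (12, -20, 12).
α: n·r = n·P_1 gives -3x + 6y - 6z = -9.
sin θ = |n·v| / (|n||v|) = |-228| / (√81 · √688) = 0.96582.
θ ≈ 75.0°.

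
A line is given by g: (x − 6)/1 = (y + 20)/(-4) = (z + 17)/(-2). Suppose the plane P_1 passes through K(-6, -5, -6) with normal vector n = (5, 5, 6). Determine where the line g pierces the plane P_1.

g has direction (1, -4, -2) through (6, -20, -17).
P_1: n·r = n·K gives 5x + 5y + 6z = -91.
Substitute r = (6, -20, -17) + t(1, -4, -2) into the plane: -172 + (-27)t = -91, so t = -3.
Intersection: (6, -20, -17) + (-3)·(1, -4, -2) = (3, -8, -11).

(3, -8, -11)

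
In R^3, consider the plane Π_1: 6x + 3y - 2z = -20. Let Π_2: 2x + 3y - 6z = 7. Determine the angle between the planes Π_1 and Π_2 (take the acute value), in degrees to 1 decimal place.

47.7

cos θ = |n₁·n₂| / (|n₁||n₂|) = |33| / (√49 · √49).
θ = arccos(0.67347) ≈ 47.7°.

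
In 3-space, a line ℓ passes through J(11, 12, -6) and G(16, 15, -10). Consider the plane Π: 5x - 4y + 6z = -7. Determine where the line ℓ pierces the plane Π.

(1, 6, 2)

A direction vector for ℓ is G − J = (5, 3, -4).
Substitute r = (11, 12, -6) + t(5, 3, -4) into the plane: -29 + (-11)t = -7, so t = -2.
Intersection: (11, 12, -6) + (-2)·(5, 3, -4) = (1, 6, 2).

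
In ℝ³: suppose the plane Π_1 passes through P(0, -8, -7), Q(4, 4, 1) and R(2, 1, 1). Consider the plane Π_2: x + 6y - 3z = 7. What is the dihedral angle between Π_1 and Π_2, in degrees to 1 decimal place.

PQ = (4, 12, 8), PR = (2, 9, 8); a normal to Π_1 is PQ × PR = (24, -16, 12).
Using P: Π_1 has equation 24x - 16y + 12z = 44.
cos θ = |n₁·n₂| / (|n₁||n₂|) = |-108| / (√976 · √46).
θ = arccos(0.50971) ≈ 59.4°.

59.4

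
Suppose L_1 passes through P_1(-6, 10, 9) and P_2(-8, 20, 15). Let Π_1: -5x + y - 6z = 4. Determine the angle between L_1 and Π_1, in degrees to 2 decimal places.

9.89

A direction vector for L_1 is P_2 − P_1 = (-2, 10, 6).
sin θ = |n·v| / (|n||v|) = |-16| / (√62 · √140) = 0.17174.
θ ≈ 9.89°.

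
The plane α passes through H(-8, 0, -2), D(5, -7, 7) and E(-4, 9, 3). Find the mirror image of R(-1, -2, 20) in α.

HD = (13, -7, 9), HE = (4, 9, 5); a normal to α is HD × HE = (-116, -29, 145).
Using H: α has equation -116x - 29y + 145z = 638.
λ = (n·R − d)/|n|² = (3074 − 638)/35322 = 2/29.
Reflection = R − 2λn = (-1, -2, 20) − (4/29)·(-116, -29, 145) = (15, 2, 0).

(15, 2, 0)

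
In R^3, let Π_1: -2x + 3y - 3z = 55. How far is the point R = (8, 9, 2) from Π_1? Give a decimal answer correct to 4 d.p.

n·R − d = (-2)·(8) + (3)·(9) + (-3)·(2) − 55 = -50; |n| = √22.
Distance = |-50| / √22 = 50/√22 ≈ 10.6600.

10.6600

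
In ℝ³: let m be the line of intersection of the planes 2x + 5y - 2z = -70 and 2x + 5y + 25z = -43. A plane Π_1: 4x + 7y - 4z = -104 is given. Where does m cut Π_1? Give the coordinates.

(-4, -12, 1)

Direction of m: (2, 5, -2) × (2, 5, 25) = (135, -54, 0).
A point on m: solving the two plane equations with x = -9 gives (-9, -10, 1).
Substitute r = (-9, -10, 1) + t(135, -54, 0) into the plane: -110 + 162t = -104, so t = 1/27.
Intersection: (-9, -10, 1) + (1/27)·(135, -54, 0) = (-4, -12, 1).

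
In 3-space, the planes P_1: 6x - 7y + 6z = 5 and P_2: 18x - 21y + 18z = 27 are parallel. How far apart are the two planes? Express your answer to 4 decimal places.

Rescale P_2 by 1/3: 6x - 7y + 6z = 9. Then distance = |5 − 9| / √121 ≈ 0.3636.

0.3636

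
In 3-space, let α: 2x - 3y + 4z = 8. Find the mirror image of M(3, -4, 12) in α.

(-5, 8, -4)

λ = (n·M − d)/|n|² = (66 − 8)/29 = 2.
Reflection = M − 2λn = (3, -4, 12) − 4·(2, -3, 4) = (-5, 8, -4).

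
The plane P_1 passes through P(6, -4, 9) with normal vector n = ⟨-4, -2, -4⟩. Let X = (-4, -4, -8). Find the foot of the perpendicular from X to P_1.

P_1: n·r = n·P gives -4x - 2y - 4z = -52.
Foot = X − λn with λ = (n·X − d)/|n|² = (56 − (-52))/36 = 3.
Foot = (-4, -4, -8) − 3·(-4, -2, -4) = (8, 2, 4).

(8, 2, 4)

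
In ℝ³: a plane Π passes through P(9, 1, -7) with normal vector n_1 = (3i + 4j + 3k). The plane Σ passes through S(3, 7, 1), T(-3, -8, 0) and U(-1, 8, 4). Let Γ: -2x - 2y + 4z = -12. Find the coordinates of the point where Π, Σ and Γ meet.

(3, 1, -1)

Π: n_1·r = n_1·P gives 3x + 4y + 3z = 10.
ST = (-6, -15, -1), SU = (-4, 1, 3); a normal to Σ is ST × SU = (-44, 22, -66).
Using S: Σ has equation -44x + 22y - 66z = -44.
Solving the 3×3 linear system 3x + 4y + 3z = 10, -44x + 22y - 66z = -44, -2x - 2y + 4z = -12 (e.g. by elimination or Cramer's rule, determinant = 1496) gives (3, 1, -1).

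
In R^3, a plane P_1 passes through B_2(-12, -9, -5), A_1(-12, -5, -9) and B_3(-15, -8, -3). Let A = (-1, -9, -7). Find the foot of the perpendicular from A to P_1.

(-4, -12, -10)

B_2A_1 = (0, 4, -4), B_2B_3 = (-3, 1, 2); a normal to P_1 is B_2A_1 × B_2B_3 = (12, 12, 12).
Using B_2: P_1 has equation 12x + 12y + 12z = -312.
Foot = A − λn with λ = (n·A − d)/|n|² = (-204 − (-312))/432 = 1/4.
Foot = (-1, -9, -7) − (1/4)·(12, 12, 12) = (-4, -12, -10).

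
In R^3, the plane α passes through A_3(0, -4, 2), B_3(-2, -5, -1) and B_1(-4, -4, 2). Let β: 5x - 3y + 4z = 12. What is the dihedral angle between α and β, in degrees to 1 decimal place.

54.5

A_3B_3 = (-2, -1, -3), A_3B_1 = (-4, 0, 0); a normal to α is A_3B_3 × A_3B_1 = (0, 12, -4).
Using A_3: α has equation 12y - 4z = -56.
cos θ = |n₁·n₂| / (|n₁||n₂|) = |-52| / (√160 · √50).
θ = arccos(0.58138) ≈ 54.5°.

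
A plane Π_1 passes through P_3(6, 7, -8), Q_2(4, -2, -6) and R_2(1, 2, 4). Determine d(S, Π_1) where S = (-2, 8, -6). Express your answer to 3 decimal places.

6.933

P_3Q_2 = (-2, -9, 2), P_3R_2 = (-5, -5, 12); a normal to Π_1 is P_3Q_2 × P_3R_2 = (-98, 14, -35).
Using P_3: Π_1 has equation -98x + 14y - 35z = -210.
n·S − d = (-98)·(-2) + (14)·(8) + (-35)·(-6) − (-210) = 728; |n| = √11025.
Distance = |728| / √11025 = 728/√11025 ≈ 6.933.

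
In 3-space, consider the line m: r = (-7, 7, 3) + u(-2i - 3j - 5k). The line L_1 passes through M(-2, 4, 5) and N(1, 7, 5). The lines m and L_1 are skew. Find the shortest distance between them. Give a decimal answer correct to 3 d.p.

A direction vector for L_1 is N − M = (3, 3, 0).
Common perpendicular direction n = (-2, -3, -5) × (3, 3, 0) = (15, -15, 3).
With w = (-2, 4, 5) − (-7, 7, 3) = (5, -3, 2), w · n = 126.
Distance = |w · n| / |n| = |126| / √459 ≈ 5.881.

5.881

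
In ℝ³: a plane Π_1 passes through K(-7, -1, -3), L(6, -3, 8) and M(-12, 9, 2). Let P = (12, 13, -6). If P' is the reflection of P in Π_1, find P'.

KL = (13, -2, 11), KM = (-5, 10, 5); a normal to Π_1 is KL × KM = (-120, -120, 120).
Using K: Π_1 has equation -120x - 120y + 120z = 600.
λ = (n·P − d)/|n|² = (-3720 − 600)/43200 = -1/10.
Reflection = P − 2λn = (12, 13, -6) − (-1/5)·(-120, -120, 120) = (-12, -11, 18).

(-12, -11, 18)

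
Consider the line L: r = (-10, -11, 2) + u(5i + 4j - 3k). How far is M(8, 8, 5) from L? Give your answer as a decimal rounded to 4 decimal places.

Taking (-10, -11, 2) on L with direction v = (5, 4, -3): w = M − (-10, -11, 2) = (18, 19, 3), and w × v = (-69, 69, -23).
Distance = |w × v| / |v| = √10051 / √50 ≈ 14.1782.

14.1782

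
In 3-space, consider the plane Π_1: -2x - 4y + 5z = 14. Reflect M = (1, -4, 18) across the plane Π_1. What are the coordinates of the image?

λ = (n·M − d)/|n|² = (104 − 14)/45 = 2.
Reflection = M − 2λn = (1, -4, 18) − 4·(-2, -4, 5) = (9, 12, -2).

(9, 12, -2)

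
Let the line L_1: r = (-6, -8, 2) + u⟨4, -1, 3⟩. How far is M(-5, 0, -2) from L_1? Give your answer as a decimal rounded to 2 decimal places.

8.44

Taking (-6, -8, 2) on L_1 with direction v = (4, -1, 3): w = M − (-6, -8, 2) = (1, 8, -4), and w × v = (20, -19, -33).
Distance = |w × v| / |v| = √1850 / √26 ≈ 8.44.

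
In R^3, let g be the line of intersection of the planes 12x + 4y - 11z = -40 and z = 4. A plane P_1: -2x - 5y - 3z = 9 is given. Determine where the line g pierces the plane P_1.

Direction of g: (12, 4, -11) × (0, 0, 1) = (4, -12, 0).
A point on g: solving the two plane equations with x = 4 gives (4, -11, 4).
Substitute r = (4, -11, 4) + t(4, -12, 0) into the plane: 35 + 52t = 9, so t = -1/2.
Intersection: (4, -11, 4) + (-1/2)·(4, -12, 0) = (2, -5, 4).

(2, -5, 4)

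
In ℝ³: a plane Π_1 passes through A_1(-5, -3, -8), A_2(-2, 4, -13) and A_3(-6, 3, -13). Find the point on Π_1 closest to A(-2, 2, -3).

A_1A_2 = (3, 7, -5), A_1A_3 = (-1, 6, -5); a normal to Π_1 is A_1A_2 × A_1A_3 = (-5, 20, 25).
Using A_1: Π_1 has equation -5x + 20y + 25z = -235.
Foot = A − λn with λ = (n·A − d)/|n|² = (-25 − (-235))/1050 = 1/5.
Foot = (-2, 2, -3) − (1/5)·(-5, 20, 25) = (-1, -2, -8).

(-1, -2, -8)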